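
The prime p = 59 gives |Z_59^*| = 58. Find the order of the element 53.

29

The order of 53 must divide p − 1 = 58 = 2 · 29.
Divisors: 1, 2, 29, 58.
Check each in increasing order: 53^1 ≡ 53;  53^2 ≡ 36;  53^29 ≡ 1.
Smallest exponent giving 1 is 29.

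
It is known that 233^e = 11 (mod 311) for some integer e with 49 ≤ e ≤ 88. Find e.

85

Compute 233^49 mod 311 = 115, then multiply by 233 repeatedly:
  233^49=115  233^50=49  233^51=221  233^52=178  233^53=111
  233^54=50  233^55=143  233^56=42  233^57=145  233^58=197
  233^59=184  233^60=265  233^61=167  233^62=36  233^63=302
  233^64=80  233^65=291  233^66=5  233^67=232  233^68=253
  233^69=170  233^70=113  233^71=205  233^72=182  233^73=110
  233^74=128  233^75=279  233^76=8  233^77=309  233^78=156
  233^79=272  233^80=243  233^81=17  233^82=229  233^83=176
  233^84=267  233^85=11
Found 11 at exponent 85.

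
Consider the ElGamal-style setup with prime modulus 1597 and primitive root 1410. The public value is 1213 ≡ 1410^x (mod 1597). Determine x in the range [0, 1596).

651

Baby-step giant-step with m = ceil(sqrt(1596)) = 40.
Baby table (1410^j mod 1597 for j=0..39):
  0:1  1:1410  2:1432  3:512  4:76  5:161  6:236  7:584
  8:985  9:1057  10:369  11:1265  12:1398  13:482  14:895  15:320
  16:846  17:1498  18:946  19:365  20:416  21:461  22:31  23:591
  24:1273  25:1499  26:759  27:200  28:928  29:537  30:192  31:827
  32:260  33:887  34:219  35:569  36:596  37:338  38:674  39:125
Giant step factor: 1410^(-40) ≡ 1396 (mod 1597).
Scan 1213·1396^i mod 1597 for i = 0, 1, …:
  i=0: 1213   i=1: 528   i=2: 871   i=3: 599
  i=4: 973   i=5: 858   i=6: 18   i=7: 1173
  i=8: 583   i=9: 995     …   i=15: 677
  i=16: 1265
Match at i=16, j=11: x = 16·40 + 11 = 651.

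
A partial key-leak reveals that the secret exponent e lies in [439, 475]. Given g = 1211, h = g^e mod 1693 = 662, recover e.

442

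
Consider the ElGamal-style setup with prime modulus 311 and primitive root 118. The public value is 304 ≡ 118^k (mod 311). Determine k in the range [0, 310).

175

Baby-step giant-step with m = ceil(sqrt(310)) = 18.
Baby table (118^j mod 311 for j=0..17):
  0:1  1:118  2:240  3:19  4:65  5:206  6:50  7:302
  8:182  9:17  10:140  11:37  12:12  13:172  14:81  15:228
  16:158  17:295
Giant step factor: 118^(-18) ≡ 212 (mod 311).
Scan 304·212^i mod 311 for i = 0, 1, …:
  i=0: 304   i=1: 71   i=2: 124   i=3: 164
  i=4: 247   i=5: 116   i=6: 23   i=7: 211
  i=8: 259   i=9: 172
Match at i=9, j=13: k = 9·18 + 13 = 175.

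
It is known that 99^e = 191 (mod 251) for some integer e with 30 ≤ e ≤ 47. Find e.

37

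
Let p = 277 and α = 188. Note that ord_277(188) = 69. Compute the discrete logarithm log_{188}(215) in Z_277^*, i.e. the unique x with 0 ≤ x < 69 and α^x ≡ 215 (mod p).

Baby-step giant-step with m = ceil(sqrt(69)) = 9.
Baby table (188^j mod 277 for j=0..8):
  0:1  1:188  2:165  3:273  4:79  5:171  6:16  7:238
  8:147
Giant step factor: 188^(-9) ≡ 264 (mod 277).
Scan 215·264^i mod 277 for i = 0, 1, …:
  i=0: 215   i=1: 252   i=2: 48   i=3: 207
  i=4: 79
Match at i=4, j=4: x = 4·9 + 4 = 40.

40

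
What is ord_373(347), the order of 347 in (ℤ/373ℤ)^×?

The order of 347 must divide p − 1 = 372 = 2^2 · 3 · 31.
Divisors: 1, 2, 3, 4, 6, 12, 31, 62, 93, 124, 186, 372.
Check each in increasing order: 347^1 ≡ 347;  347^2 ≡ 303;  347^3 ≡ 328;  347^4 ≡ 51;  347^6 ≡ 160;  347^12 ≡ 236;  347^31 ≡ 304;  347^62 ≡ 285;  347^93 ≡ 104;  347^124 ≡ 284;  347^186 ≡ 372;  347^372 ≡ 1.
Smallest exponent giving 1 is 372.

372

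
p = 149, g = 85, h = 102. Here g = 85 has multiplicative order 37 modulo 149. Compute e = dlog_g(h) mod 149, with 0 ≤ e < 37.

23

Successive powers of 85 modulo 149:
  85^0=1  85^1=85  85^2=73  85^3=96  85^4=114  85^5=5
  85^6=127  85^7=67  85^8=33  85^9=123  85^10=25  85^11=39
  85^12=37  85^13=16  85^14=19  85^15=125  85^16=46  85^17=36
  85^18=80  85^19=95  85^20=29  85^21=81  85^22=31  85^23=102
So 85^23 ≡ 102 (mod 149), giving e = 23.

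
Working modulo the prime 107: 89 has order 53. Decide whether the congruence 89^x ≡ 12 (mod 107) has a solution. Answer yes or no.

12 ∈ ⟨89⟩ iff 12^53 ≡ 1 (mod 107), since |⟨89⟩| = 53.
12^53 mod 107 = 1.
Since 1 = 1, 12 lies in the subgroup.

yes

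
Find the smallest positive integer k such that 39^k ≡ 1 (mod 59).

58

The order of 39 must divide p − 1 = 58 = 2 · 29.
Divisors: 1, 2, 29, 58.
Check each in increasing order: 39^1 ≡ 39;  39^2 ≡ 46;  39^29 ≡ 58;  39^58 ≡ 1.
Smallest exponent giving 1 is 58.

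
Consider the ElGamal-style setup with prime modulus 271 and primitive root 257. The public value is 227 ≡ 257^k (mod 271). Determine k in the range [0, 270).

21

Baby-step giant-step with m = ceil(sqrt(270)) = 17.
Baby table (257^j mod 271 for j=0..16):
  0:1  1:257  2:196  3:237  4:205  5:111  6:72  7:76
  8:20  9:262  10:126  11:133  12:35  13:52  14:85  15:165
  16:129
Giant step factor: 257^(-17) ≡ 137 (mod 271).
Scan 227·137^i mod 271 for i = 0, 1, …:
  i=0: 227   i=1: 205
Match at i=1, j=4: k = 1·17 + 4 = 21.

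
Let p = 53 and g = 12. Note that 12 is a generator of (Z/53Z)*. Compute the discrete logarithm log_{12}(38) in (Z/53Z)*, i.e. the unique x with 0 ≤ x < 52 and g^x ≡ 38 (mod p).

2

Baby-step giant-step with m = ceil(sqrt(52)) = 8.
Baby table (12^j mod 53 for j=0..7):
  0:1  1:12  2:38  3:32  4:13  5:50  6:17  7:45
Giant step factor: 12^(-8) ≡ 16 (mod 53).
Scan 38·16^i mod 53 for i = 0, 1, …:
  i=0: 38
Match at i=0, j=2: x = 0·8 + 2 = 2.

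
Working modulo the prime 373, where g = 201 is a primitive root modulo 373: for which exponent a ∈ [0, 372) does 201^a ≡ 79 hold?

275

Baby-step giant-step with m = ceil(sqrt(372)) = 20.
Baby table (201^j mod 373 for j=0..19):
  0:1  1:201  2:117  3:18  4:261  5:241  6:324  7:222
  8:235  9:237  10:266  11:127  12:163  13:312  14:48  15:323
  16:21  17:118  18:219  19:5
Giant step factor: 201^(-20) ≡ 337 (mod 373).
Scan 79·337^i mod 373 for i = 0, 1, …:
  i=0: 79   i=1: 140   i=2: 182   i=3: 162
  i=4: 136   i=5: 326   i=6: 200   i=7: 260
  i=8: 338   i=9: 141   i=10: 146   i=11: 339
  i=12: 105   i=13: 323
Match at i=13, j=15: a = 13·20 + 15 = 275.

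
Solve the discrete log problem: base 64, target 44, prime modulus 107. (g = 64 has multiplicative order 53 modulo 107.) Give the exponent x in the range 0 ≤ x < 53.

Successive powers of 64 modulo 107:
  64^0=1  64^1=64  64^2=30  64^3=101  64^4=44
So 64^4 ≡ 44 (mod 107), giving x = 4.

4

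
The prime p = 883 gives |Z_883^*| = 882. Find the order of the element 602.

294

The order of 602 must divide p − 1 = 882 = 2 · 3^2 · 7^2.
Divisors: 1, 2, 3, 6, 7, 9, 14, 18, 21, 42, 49, 63, 98, 126, 147, 294, 441, 882.
Check each in increasing order: 602^1 ≡ 602;  602^2 ≡ 374;  602^3 ≡ 866;  602^6 ≡ 289;  602^7 ≡ 27;  602^9 ≡ 385;  602^14 ≡ 729;  602^18 ≡ 764;  602^21 ≡ 257;  602^42 ≡ 707;  602^49 ≡ 546;  602^63 ≡ 684;  602^98 ≡ 545;  602^126 ≡ 749;  602^147 ≡ 882;  602^294 ≡ 1.
Smallest exponent giving 1 is 294.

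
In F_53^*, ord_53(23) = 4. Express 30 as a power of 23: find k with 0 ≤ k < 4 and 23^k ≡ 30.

Successive powers of 23 modulo 53:
  23^0=1  23^1=23  23^2=52  23^3=30
So 23^3 ≡ 30 (mod 53), giving k = 3.

3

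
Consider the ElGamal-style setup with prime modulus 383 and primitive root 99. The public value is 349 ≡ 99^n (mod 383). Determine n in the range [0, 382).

157

Baby-step giant-step with m = ceil(sqrt(382)) = 20.
Baby table (99^j mod 383 for j=0..19):
  0:1  1:99  2:226  3:160  4:137  5:158  6:322  7:89
  8:2  9:198  10:69  11:320  12:274  13:316  14:261  15:178
  16:4  17:13  18:138  19:257
Giant step factor: 99^(-20) ≡ 65 (mod 383).
Scan 349·65^i mod 383 for i = 0, 1, …:
  i=0: 349   i=1: 88   i=2: 358   i=3: 290
  i=4: 83   i=5: 33   i=6: 230   i=7: 13
Match at i=7, j=17: n = 7·20 + 17 = 157.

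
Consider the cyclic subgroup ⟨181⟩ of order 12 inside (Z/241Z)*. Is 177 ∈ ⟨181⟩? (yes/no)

yes

⟨181⟩ has order 12; its elements mod 241 are {1, 4, 15, 16, 60, 64, 177, 181, 225, 226, 237, 240}.
177 is in this set.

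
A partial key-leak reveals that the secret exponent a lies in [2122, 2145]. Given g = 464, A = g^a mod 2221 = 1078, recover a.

2138

Compute 464^2122 mod 2221 = 1429, then multiply by 464 repeatedly:
  464^2122=1429  464^2123=1198  464^2124=622  464^2125=2099  464^2126=1138
  464^2127=1655  464^2128=1675  464^2129=2071  464^2130=1472  464^2131=1161
  464^2132=1222  464^2133=653  464^2134=936  464^2135=1209  464^2136=1284
  464^2137=548  464^2138=1078
Found 1078 at exponent 2138.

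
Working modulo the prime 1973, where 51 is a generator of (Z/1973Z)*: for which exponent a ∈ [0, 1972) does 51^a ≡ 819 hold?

1883

Baby-step giant-step with m = ceil(sqrt(1972)) = 45.
Baby table (51^j mod 1973 for j=0..44):
  0:1  1:51  2:628  3:460  4:1757  5:822  6:489  7:1263
  8:1277  9:18  10:918  11:1439  12:388  13:58  14:985  15:910
  16:1031  17:1283  18:324  19:740  20:253  21:1065  22:1044  23:1946
  24:596  25:801  26:1391  27:1886  28:1482  29:608  30:1413  31:1035
  32:1487  33:863  34:607  35:1362  36:407  37:1027  38:1079  39:1758
  40:873  41:1117  42:1723  43:1061  44:840
Giant step factor: 51^(-45) ≡ 1356 (mod 1973).
Scan 819·1356^i mod 1973 for i = 0, 1, …:
  i=0: 819   i=1: 1738   i=2: 966   i=3: 1797
  i=4: 77   i=5: 1816   i=6: 192   i=7: 1889
  i=8: 530   i=9: 508     …   i=40: 916
  i=41: 1079
Match at i=41, j=38: a = 41·45 + 38 = 1883.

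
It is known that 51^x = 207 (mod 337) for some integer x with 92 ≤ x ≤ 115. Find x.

Compute 51^92 mod 337 = 37, then multiply by 51 repeatedly:
  51^92=37  51^93=202  51^94=192  51^95=19  51^96=295
  51^97=217  51^98=283  51^99=279  51^100=75  51^101=118
  51^102=289  51^103=248  51^104=179  51^105=30  51^106=182
  51^107=183  51^108=234  51^109=139  51^110=12  51^111=275
  51^112=208  51^113=161  51^114=123  51^115=207
Found 207 at exponent 115.

115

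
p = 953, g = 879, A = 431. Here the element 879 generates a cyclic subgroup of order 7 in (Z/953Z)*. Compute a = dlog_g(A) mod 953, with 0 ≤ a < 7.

Successive powers of 879 modulo 953:
  879^0=1  879^1=879  879^2=711  879^3=754  879^4=431
So 879^4 ≡ 431 (mod 953), giving a = 4.

4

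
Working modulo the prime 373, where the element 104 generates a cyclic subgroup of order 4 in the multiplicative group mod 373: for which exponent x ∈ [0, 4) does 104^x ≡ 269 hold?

3

Successive powers of 104 modulo 373:
  104^0=1  104^1=104  104^2=372  104^3=269
So 104^3 ≡ 269 (mod 373), giving x = 3.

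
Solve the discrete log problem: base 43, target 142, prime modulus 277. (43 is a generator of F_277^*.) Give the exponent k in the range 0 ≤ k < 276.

73

Baby-step giant-step with m = ceil(sqrt(276)) = 17.
Baby table (43^j mod 277 for j=0..16):
  0:1  1:43  2:187  3:8  4:67  5:111  6:64  7:259
  8:57  9:235  10:133  11:179  12:218  13:233  14:47  15:82
  16:202
Giant step factor: 43^(-17) ≡ 14 (mod 277).
Scan 142·14^i mod 277 for i = 0, 1, …:
  i=0: 142   i=1: 49   i=2: 132   i=3: 186
  i=4: 111
Match at i=4, j=5: k = 4·17 + 5 = 73.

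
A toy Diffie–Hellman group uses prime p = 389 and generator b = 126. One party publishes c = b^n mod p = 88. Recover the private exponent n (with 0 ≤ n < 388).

349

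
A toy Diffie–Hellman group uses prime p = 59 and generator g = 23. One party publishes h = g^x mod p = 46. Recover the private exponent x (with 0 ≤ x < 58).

32

Baby-step giant-step with m = ceil(sqrt(58)) = 8.
Baby table (23^j mod 59 for j=0..7):
  0:1  1:23  2:57  3:13  4:4  5:33  6:51  7:52
Giant step factor: 23^(-8) ≡ 48 (mod 59).
Scan 46·48^i mod 59 for i = 0, 1, …:
  i=0: 46   i=1: 25   i=2: 20   i=3: 16
  i=4: 1
Match at i=4, j=0: x = 4·8 + 0 = 32.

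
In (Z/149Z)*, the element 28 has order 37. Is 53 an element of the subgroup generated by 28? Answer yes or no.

no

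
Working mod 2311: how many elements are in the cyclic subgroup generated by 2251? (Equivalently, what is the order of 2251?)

The order of 2251 must divide p − 1 = 2310 = 2 · 3 · 5 · 7 · 11.
Divisors: 1, 2, 3, 5, 6, 7, 10, 11, 14, 15, 21, 22, 30, 33, 35, 42, 55, 66, 70, 77, 105, 110, 154, 165, 210, 231, 330, 385, 462, 770, 1155, 2310.
Check each in increasing order: 2251^1 ≡ 2251;  2251^2 ≡ 1289;  2251^3 ≡ 1234;  2251^5 ≡ 658;  2251^6 ≡ 2118;  2251^7 ≡ 25;  2251^10 ≡ 807;  2251^11 ≡ 111;  2251^14 ≡ 625;  2251^15 ≡ 1787;  2251^21 ≡ 1759;  2251^22 ≡ 766;  2251^30 ≡ 1878;  2251^33 ≡ 1830;  2251^35 ≡ 1650;  2251^42 ≡ 1963;  2251^55 ≡ 1314;  2251^66 ≡ 261;  2251^70 ≡ 142;  2251^77 ≡ 1239;  2251^105 ≡ 889;  2251^110 ≡ 279;  2251^154 ≡ 617;  2251^165 ≡ 1468;  2251^210 ≡ 2270;  2251^231 ≡ 1833;  2251^330 ≡ 1172;  2251^385 ≡ 882;  2251^462 ≡ 2006;  2251^770 ≡ 1428;  2251^1155 ≡ 1.
Smallest exponent giving 1 is 1155.

1155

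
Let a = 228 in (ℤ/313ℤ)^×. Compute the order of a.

39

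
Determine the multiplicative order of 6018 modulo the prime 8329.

The order of 6018 must divide p − 1 = 8328 = 2^3 · 3 · 347.
Divisors: 1, 2, 3, 4, 6, 8, 12, 24, 347, 694, 1041, 1388, 2082, 2776, 4164, 8328.
Check each in increasing order: 6018^1 ≡ 6018;  6018^2 ≡ 1832;  6018^3 ≡ 5709;  6018^4 ≡ 7966;  6018^6 ≡ 1304;  6018^8 ≡ 6834;  6018^12 ≡ 1300;  6018^24 ≡ 7542;  6018^347 ≡ 5504;  6018^694 ≡ 1443;  6018^1041 ≡ 4735;  6018^1388 ≡ 8328;  6018^2082 ≡ 6886;  6018^2776 ≡ 1.
Smallest exponent giving 1 is 2776.

2776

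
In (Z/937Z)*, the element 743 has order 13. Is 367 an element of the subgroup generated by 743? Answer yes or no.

no

⟨743⟩ has order 13; its elements mod 937 are {1, 36, 156, 227, 359, 512, 629, 657, 676, 721, 743, 911, 931}.
367 is not in this set.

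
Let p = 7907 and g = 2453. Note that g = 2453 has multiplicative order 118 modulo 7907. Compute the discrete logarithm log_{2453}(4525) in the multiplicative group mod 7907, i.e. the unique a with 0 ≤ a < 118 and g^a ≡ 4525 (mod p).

Baby-step giant-step with m = ceil(sqrt(118)) = 11.
Baby table (2453^j mod 7907 for j=0..10):
  0:1  1:2453  2:7889  3:3288  4:324  5:4072  6:2075  7:5774
  8:2185  9:6766  10:205
Giant step factor: 2453^(-11) ≡ 2740 (mod 7907).
Scan 4525·2740^i mod 7907 for i = 0, 1, …:
  i=0: 4525   i=1: 324
Match at i=1, j=4: a = 1·11 + 4 = 15.

15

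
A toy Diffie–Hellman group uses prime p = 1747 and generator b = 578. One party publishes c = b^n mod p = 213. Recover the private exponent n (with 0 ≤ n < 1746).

1508

Baby-step giant-step with m = ceil(sqrt(1746)) = 42.
Baby table (578^j mod 1747 for j=0..41):
  0:1  1:578  2:407  3:1148  4:1431  5:787  6:666  7:608
  8:277  9:1129  10:931  11:42  12:1565  13:1371  14:1047  15:704
  16:1608  17:20  18:1078  19:1152  20:249  21:668  22:17  23:1091
  24:1678  25:299  26:1616  27:1150  28:840  29:1601  30:1215  31:1723
  32:104  33:714  34:400  35:596  36:329  37:1486  38:1131  39:340
  40:856  41:367
Giant step factor: 578^(-42) ≡ 1156 (mod 1747).
Scan 213·1156^i mod 1747 for i = 0, 1, …:
  i=0: 213   i=1: 1648   i=2: 858   i=3: 1299
  i=4: 971   i=5: 902   i=6: 1500   i=7: 976
  i=8: 1441   i=9: 905     …   i=34: 743
  i=35: 1131
Match at i=35, j=38: n = 35·42 + 38 = 1508.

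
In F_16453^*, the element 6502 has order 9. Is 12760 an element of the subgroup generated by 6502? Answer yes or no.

yes

⟨6502⟩ has order 9; its elements mod 16453 are {1, 1667, 6502, 8247, 9494, 12760, 13644, 14785, 15165}.
12760 is in this set.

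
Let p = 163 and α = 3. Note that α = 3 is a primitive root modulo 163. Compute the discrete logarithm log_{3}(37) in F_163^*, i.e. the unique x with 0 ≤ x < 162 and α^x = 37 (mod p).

Baby-step giant-step with m = ceil(sqrt(162)) = 13.
Baby table (3^j mod 163 for j=0..12):
  0:1  1:3  2:9  3:27  4:81  5:80  6:77  7:68
  8:41  9:123  10:43  11:129  12:61
Giant step factor: 3^(-13) ≡ 106 (mod 163).
Scan 37·106^i mod 163 for i = 0, 1, …:
  i=0: 37   i=1: 10   i=2: 82   i=3: 53
  i=4: 76   i=5: 69   i=6: 142   i=7: 56
  i=8: 68
Match at i=8, j=7: x = 8·13 + 7 = 111.

111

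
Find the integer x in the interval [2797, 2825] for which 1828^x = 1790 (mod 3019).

Compute 1828^2797 mod 3019 = 478, then multiply by 1828 repeatedly:
  1828^2797=478  1828^2798=1293  1828^2799=2746  1828^2800=2110  1828^2801=1817
  1828^2802=576  1828^2803=2316  1828^2804=1010  1828^2805=1671  1828^2806=2379
  1828^2807=1452  1828^2808=555  1828^2809=156  1828^2810=1382  1828^2811=2412
  1828^2812=1396  1828^2813=833  1828^2814=1148  1828^2815=339  1828^2816=797
  1828^2817=1758  1828^2818=1408  1828^2819=1636  1828^2820=1798  1828^2821=2072
  1828^2822=1790
Found 1790 at exponent 2822.

2822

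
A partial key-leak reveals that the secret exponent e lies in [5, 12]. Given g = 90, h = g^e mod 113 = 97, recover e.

8

Compute 90^5 mod 113 = 24, then multiply by 90 repeatedly:
  90^5=24  90^6=13  90^7=40  90^8=97
Found 97 at exponent 8.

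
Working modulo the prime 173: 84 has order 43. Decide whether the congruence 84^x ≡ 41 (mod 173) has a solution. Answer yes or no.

41 ∈ ⟨84⟩ iff 41^43 ≡ 1 (mod 173), since |⟨84⟩| = 43.
41^43 mod 173 = 172.
Since 172 ≠ 1, 41 does not lie in the subgroup.

no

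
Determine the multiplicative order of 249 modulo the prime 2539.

The order of 249 must divide p − 1 = 2538 = 2 · 3^3 · 47.
Divisors: 1, 2, 3, 6, 9, 18, 27, 47, 54, 94, 141, 282, 423, 846, 1269, 2538.
Check each in increasing order: 249^1 ≡ 249;  249^2 ≡ 1065;  249^3 ≡ 1129;  249^6 ≡ 63;  249^9 ≡ 35;  249^18 ≡ 1225;  249^27 ≡ 2251;  249^47 ≡ 1915;  249^54 ≡ 1696;  249^94 ≡ 909;  249^141 ≡ 1520;  249^282 ≡ 2449;  249^423 ≡ 306;  249^846 ≡ 2232;  249^1269 ≡ 1.
Smallest exponent giving 1 is 1269.

1269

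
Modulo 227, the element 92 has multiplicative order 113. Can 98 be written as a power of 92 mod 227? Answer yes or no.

no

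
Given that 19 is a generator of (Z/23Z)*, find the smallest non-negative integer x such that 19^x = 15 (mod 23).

Successive powers of 19 modulo 23:
  19^0=1  19^1=19  19^2=16  19^3=5  19^4=3  19^5=11
  19^6=2  19^7=15
So 19^7 ≡ 15 (mod 23), giving x = 7.

7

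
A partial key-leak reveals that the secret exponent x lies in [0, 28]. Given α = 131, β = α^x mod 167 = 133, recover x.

18

Compute 131^0 mod 167 = 1, then multiply by 131 repeatedly:
  131^0=1  131^1=131  131^2=127  131^3=104  131^4=97
  131^5=15  131^6=128  131^7=68  131^8=57  131^9=119
  131^10=58  131^11=83  131^12=18  131^13=20  131^14=115
  131^15=35  131^16=76  131^17=103  131^18=133
Found 133 at exponent 18.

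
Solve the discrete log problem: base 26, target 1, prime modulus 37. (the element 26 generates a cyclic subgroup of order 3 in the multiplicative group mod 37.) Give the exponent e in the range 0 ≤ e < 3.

Successive powers of 26 modulo 37:
  26^0=1
So 26^0 ≡ 1 (mod 37), giving e = 0.

0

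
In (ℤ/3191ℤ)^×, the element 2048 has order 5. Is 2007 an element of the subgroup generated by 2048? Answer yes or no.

no

⟨2048⟩ has order 5; its elements mod 3191 are {1, 1086, 1330, 1917, 2048}.
2007 is not in this set.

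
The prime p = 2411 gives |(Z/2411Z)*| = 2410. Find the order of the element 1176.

482

The order of 1176 must divide p − 1 = 2410 = 2 · 5 · 241.
Divisors: 1, 2, 5, 10, 241, 482, 1205, 2410.
Check each in increasing order: 1176^1 ≡ 1176;  1176^2 ≡ 1473;  1176^5 ≡ 1428;  1176^10 ≡ 1889;  1176^241 ≡ 2410;  1176^482 ≡ 1.
Smallest exponent giving 1 is 482.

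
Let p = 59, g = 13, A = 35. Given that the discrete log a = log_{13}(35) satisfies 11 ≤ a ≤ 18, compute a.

Compute 13^11 mod 59 = 55, then multiply by 13 repeatedly:
  13^11=55  13^12=7  13^13=32  13^14=3  13^15=39
  13^16=35
Found 35 at exponent 16.

16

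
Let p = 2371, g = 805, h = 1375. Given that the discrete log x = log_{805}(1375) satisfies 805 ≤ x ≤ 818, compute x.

808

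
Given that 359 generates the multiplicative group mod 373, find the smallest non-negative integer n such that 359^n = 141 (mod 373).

Baby-step giant-step with m = ceil(sqrt(372)) = 20.
Baby table (359^j mod 373 for j=0..19):
  0:1  1:359  2:196  3:240  4:370  5:42  6:158  7:26
  8:9  9:247  10:272  11:295  12:346  13:5  14:303  15:234
  16:81  17:358  18:210  19:44
Giant step factor: 359^(-20) ≡ 66 (mod 373).
Scan 141·66^i mod 373 for i = 0, 1, …:
  i=0: 141   i=1: 354   i=2: 238   i=3: 42
Match at i=3, j=5: n = 3·20 + 5 = 65.

65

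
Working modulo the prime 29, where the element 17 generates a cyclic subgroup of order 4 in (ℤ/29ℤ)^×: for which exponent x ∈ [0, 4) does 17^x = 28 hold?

2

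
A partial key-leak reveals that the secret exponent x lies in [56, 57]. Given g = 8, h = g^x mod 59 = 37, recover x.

Compute 8^56 mod 59 = 12, then multiply by 8 repeatedly:
  8^56=12  8^57=37
Found 37 at exponent 57.

57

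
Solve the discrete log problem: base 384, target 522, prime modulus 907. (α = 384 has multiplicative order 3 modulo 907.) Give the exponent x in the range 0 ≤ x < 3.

Successive powers of 384 modulo 907:
  384^0=1  384^1=384  384^2=522
So 384^2 ≡ 522 (mod 907), giving x = 2.

2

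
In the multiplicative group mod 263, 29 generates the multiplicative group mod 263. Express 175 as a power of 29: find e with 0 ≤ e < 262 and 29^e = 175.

145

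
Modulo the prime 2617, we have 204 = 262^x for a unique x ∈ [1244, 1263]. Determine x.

Compute 262^1244 mod 2617 = 153, then multiply by 262 repeatedly:
  262^1244=153  262^1245=831  262^1246=511  262^1247=415  262^1248=1433
  262^1249=1215  262^1250=1673  262^1251=1287  262^1252=2218  262^1253=142
  262^1254=566  262^1255=1740  262^1256=522  262^1257=680  262^1258=204
Found 204 at exponent 1258.

1258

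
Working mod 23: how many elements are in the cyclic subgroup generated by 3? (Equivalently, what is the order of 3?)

The order of 3 must divide p − 1 = 22 = 2 · 11.
Divisors: 1, 2, 11, 22.
Check each in increasing order: 3^1 ≡ 3;  3^2 ≡ 9;  3^11 ≡ 1.
Smallest exponent giving 1 is 11.

11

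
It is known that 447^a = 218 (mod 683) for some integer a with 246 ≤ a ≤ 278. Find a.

Compute 447^246 mod 683 = 538, then multiply by 447 repeatedly:
  447^246=538  447^247=70  447^248=555  447^249=156  447^250=66
  447^251=133  447^252=30  447^253=433  447^254=262  447^255=321
  447^256=57  447^257=208  447^258=88  447^259=405  447^260=40
  447^261=122  447^262=577  447^263=428  447^264=76  447^265=505
  447^266=345  447^267=540  447^268=281  447^269=618  447^270=314
  447^271=343  447^272=329  447^273=218
Found 218 at exponent 273.

273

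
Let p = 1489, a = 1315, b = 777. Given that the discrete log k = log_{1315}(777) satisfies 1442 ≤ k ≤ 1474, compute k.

Compute 1315^1442 mod 1489 = 148, then multiply by 1315 repeatedly:
  1315^1442=148  1315^1443=1050  1315^1444=447  1315^1445=1139  1315^1446=1340
  1315^1447=613  1315^1448=546  1315^1449=292  1315^1450=1307  1315^1451=399
  1315^1452=557  1315^1453=1356  1315^1454=807  1315^1455=1037  1315^1456=1220
  1315^1457=647  1315^1458=586  1315^1459=777
Found 777 at exponent 1459.

1459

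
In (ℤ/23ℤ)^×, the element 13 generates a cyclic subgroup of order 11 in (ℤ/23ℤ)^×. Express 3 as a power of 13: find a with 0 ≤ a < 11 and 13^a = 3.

Successive powers of 13 modulo 23:
  13^0=1  13^1=13  13^2=8  13^3=12  13^4=18  13^5=4
  13^6=6  13^7=9  13^8=2  13^9=3
So 13^9 ≡ 3 (mod 23), giving a = 9.

9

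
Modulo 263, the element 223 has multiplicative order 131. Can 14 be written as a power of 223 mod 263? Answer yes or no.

14 ∈ ⟨223⟩ iff 14^131 ≡ 1 (mod 263), since |⟨223⟩| = 131.
14^131 mod 263 = 262.
Since 262 ≠ 1, 14 does not lie in the subgroup.

no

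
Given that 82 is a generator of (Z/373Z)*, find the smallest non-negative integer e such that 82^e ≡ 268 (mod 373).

215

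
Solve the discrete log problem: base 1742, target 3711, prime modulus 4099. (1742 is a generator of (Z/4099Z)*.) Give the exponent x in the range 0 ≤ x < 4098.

609

Baby-step giant-step with m = ceil(sqrt(4098)) = 65.
Baby table (1742^j mod 4099 for j=0..64):
  0:1  1:1742  2:1304  3:722  4:3430  5:2817  6:711  7:664
  8:770  9:967  10:3924  11:2575  12:1344  13:719  14:2303  15:3004
  16:2644  17:2671  18:517  19:2933  20:1932  21:265  22:2542  23:1244
  24:2776  25:3071  26:487  27:3960  28:3802  29:3199  30:2117  31:2813
  32:1941  33:3646  34:1981  35:3643  36:854  37:3830  38:2787  39:1738
  40:2534  41:3704  42:542  43:1394  44:1740  45:1919  46:2213  47:1986
  48:56  49:3275  50:3341  51:3541  52:3526  53:1990  54:2925  55:293
  56:2130  57:865  58:2497  59:735  60:1482  61:3373  62:1899  63:165
  64:500
Giant step factor: 1742^(-65) ≡ 1257 (mod 4099).
Scan 3711·1257^i mod 4099 for i = 0, 1, …:
  i=0: 3711   i=1: 65   i=2: 3824   i=3: 2740
  i=4: 1020   i=5: 3252   i=6: 1061   i=7: 1502
  i=8: 2474   i=9: 2776
Match at i=9, j=24: x = 9·65 + 24 = 609.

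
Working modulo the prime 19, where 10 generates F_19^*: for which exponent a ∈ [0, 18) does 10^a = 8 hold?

15

Successive powers of 10 modulo 19:
  10^0=1  10^1=10  10^2=5  10^3=12  10^4=6  10^5=3
  10^6=11  10^7=15  10^8=17  10^9=18  10^10=9  10^11=14
  10^12=7  10^13=13  10^14=16  10^15=8
So 10^15 ≡ 8 (mod 19), giving a = 15.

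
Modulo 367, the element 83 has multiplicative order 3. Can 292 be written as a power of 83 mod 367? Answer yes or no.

⟨83⟩ has order 3; its elements mod 367 are {1, 83, 283}.
292 is not in this set.

no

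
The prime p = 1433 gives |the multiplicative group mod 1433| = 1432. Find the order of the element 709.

The order of 709 must divide p − 1 = 1432 = 2^3 · 179.
Divisors: 1, 2, 4, 8, 179, 358, 716, 1432.
Check each in increasing order: 709^1 ≡ 709;  709^2 ≡ 1131;  709^4 ≡ 925;  709^8 ≡ 124;  709^179 ≡ 1432;  709^358 ≡ 1.
Smallest exponent giving 1 is 358.

358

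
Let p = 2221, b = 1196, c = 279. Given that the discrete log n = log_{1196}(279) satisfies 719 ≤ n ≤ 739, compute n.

Compute 1196^719 mod 2221 = 2188, then multiply by 1196 repeatedly:
  1196^719=2188  1196^720=510  1196^721=1406  1196^722=279
Found 279 at exponent 722.

722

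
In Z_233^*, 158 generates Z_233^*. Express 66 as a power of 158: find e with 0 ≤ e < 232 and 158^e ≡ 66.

Baby-step giant-step with m = ceil(sqrt(232)) = 16.
Baby table (158^j mod 233 for j=0..15):
  0:1  1:158  2:33  3:88  4:157  5:108  6:55  7:69
  8:184  9:180  10:14  11:115  12:229  13:67  14:101  15:114
Giant step factor: 158^(-16) ≡ 128 (mod 233).
Scan 66·128^i mod 233 for i = 0, 1, …:
  i=0: 66   i=1: 60   i=2: 224   i=3: 13
  i=4: 33
Match at i=4, j=2: e = 4·16 + 2 = 66.

66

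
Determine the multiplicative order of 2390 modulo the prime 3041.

3040

The order of 2390 must divide p − 1 = 3040 = 2^5 · 5 · 19.
Divisors: 1, 2, 4, 5, 8, 10, 16, 19, 20, 32, 38, 40, 76, 80, 95, 152, 160, 190, 304, 380, 608, 760, 1520, 3040.
Check each in increasing order: 2390^1 ≡ 2390;  2390^2 ≡ 1102;  2390^4 ≡ 1045;  2390^5 ≡ 889;  2390^8 ≡ 306;  2390^10 ≡ 2702;  2390^16 ≡ 2406;  2390^19 ≡ 2388;  2390^20 ≡ 2404;  2390^32 ≡ 1813;  2390^38 ≡ 669;  2390^40 ≡ 1316;  2390^76 ≡ 534;  2390^80 ≡ 1527;  2390^95 ≡ 1013;  2390^152 ≡ 2343;  2390^160 ≡ 2323;  2390^190 ≡ 1352;  2390^304 ≡ 644;  2390^380 ≡ 263;  2390^608 ≡ 1160;  2390^760 ≡ 2267;  2390^1520 ≡ 3040;  2390^3040 ≡ 1.
Smallest exponent giving 1 is 3040.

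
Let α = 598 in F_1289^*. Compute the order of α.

1288

The order of 598 must divide p − 1 = 1288 = 2^3 · 7 · 23.
Divisors: 1, 2, 4, 7, 8, 14, 23, 28, 46, 56, 92, 161, 184, 322, 644, 1288.
Check each in increasing order: 598^1 ≡ 598;  598^2 ≡ 551;  598^4 ≡ 686;  598^7 ≡ 455;  598^8 ≡ 111;  598^14 ≡ 785;  598^23 ≡ 194;  598^28 ≡ 83;  598^46 ≡ 255;  598^56 ≡ 444;  598^92 ≡ 575;  598^161 ≡ 887;  598^184 ≡ 641;  598^322 ≡ 479;  598^644 ≡ 1288;  598^1288 ≡ 1.
Smallest exponent giving 1 is 1288.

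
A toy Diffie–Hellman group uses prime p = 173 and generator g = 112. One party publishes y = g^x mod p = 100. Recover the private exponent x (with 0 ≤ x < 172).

Baby-step giant-step with m = ceil(sqrt(172)) = 14.
Baby table (112^j mod 173 for j=0..13):
  0:1  1:112  2:88  3:168  4:132  5:79  6:25  7:32
  8:124  9:48  10:13  11:72  12:106  13:108
Giant step factor: 112^(-14) ≡ 37 (mod 173).
Scan 100·37^i mod 173 for i = 0, 1, …:
  i=0: 100   i=1: 67   i=2: 57   i=3: 33
  i=4: 10   i=5: 24   i=6: 23   i=7: 159
  i=8: 1
Match at i=8, j=0: x = 8·14 + 0 = 112.

112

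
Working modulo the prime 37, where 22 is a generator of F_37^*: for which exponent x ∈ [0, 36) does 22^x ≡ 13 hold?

5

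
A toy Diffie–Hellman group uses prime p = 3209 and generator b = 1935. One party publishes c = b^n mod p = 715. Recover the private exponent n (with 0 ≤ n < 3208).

1124

Baby-step giant-step with m = ceil(sqrt(3208)) = 57.
Baby table (1935^j mod 3209 for j=0..56):
  0:1  1:1935  2:2531  3:551  4:797  5:1875  6:1955  7:2723
  8:3036  9:2190  10:1770  11:947  12:106  13:2943  14:1939  15:644
  16:1048  17:3001  18:1854  19:3037  20:916  21:1092  22:1498  23:903
  24:1609  25:685  26:158  27:875  28:1982  29:415  30:775  31:1022
  32:826  33:228  34:1547  35:2657  36:477  37:2012  38:703  39:2898
  40:1507  41:2273  42:1925  43:2435  44:913  45:1705  46:323  47:2459
  48:2427  49:1478  50:711  51:2333  52:2501  53:263  54:1883  55:1390
  56:508
Giant step factor: 1935^(-57) ≡ 3062 (mod 3209).
Scan 715·3062^i mod 3209 for i = 0, 1, …:
  i=0: 715   i=1: 792   i=2: 2309   i=3: 731
  i=4: 1649   i=5: 1481   i=6: 505   i=7: 2781
  i=8: 1945   i=9: 2895     …   i=18: 2364
  i=19: 2273
Match at i=19, j=41: n = 19·57 + 41 = 1124.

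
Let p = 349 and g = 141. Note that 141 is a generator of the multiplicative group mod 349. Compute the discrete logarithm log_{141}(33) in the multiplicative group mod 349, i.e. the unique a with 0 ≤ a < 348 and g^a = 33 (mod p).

283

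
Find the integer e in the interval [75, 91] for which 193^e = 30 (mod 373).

Compute 193^75 mod 373 = 23, then multiply by 193 repeatedly:
  193^75=23  193^76=336  193^77=319  193^78=22  193^79=143
  193^80=370  193^81=167  193^82=153  193^83=62  193^84=30
Found 30 at exponent 84.

84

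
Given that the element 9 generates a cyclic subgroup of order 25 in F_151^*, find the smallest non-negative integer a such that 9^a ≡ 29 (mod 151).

Successive powers of 9 modulo 151:
  9^0=1  9^1=9  9^2=81  9^3=125  9^4=68  9^5=8
  9^6=72  9^7=44  9^8=94  9^9=91  9^10=64  9^11=123
  9^12=50  9^13=148  9^14=124  9^15=59  9^16=78  9^17=98
  9^18=127  9^19=86  9^20=19  9^21=20  9^22=29
So 9^22 ≡ 29 (mod 151), giving a = 22.

22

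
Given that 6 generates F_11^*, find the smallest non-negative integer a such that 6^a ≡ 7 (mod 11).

3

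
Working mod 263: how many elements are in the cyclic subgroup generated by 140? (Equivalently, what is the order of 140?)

131

The order of 140 must divide p − 1 = 262 = 2 · 131.
Divisors: 1, 2, 131, 262.
Check each in increasing order: 140^1 ≡ 140;  140^2 ≡ 138;  140^131 ≡ 1.
Smallest exponent giving 1 is 131.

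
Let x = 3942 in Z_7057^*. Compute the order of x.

49

The order of 3942 must divide p − 1 = 7056 = 2^4 · 3^2 · 7^2.
Divisors: 1, 2, 3, 4, 6, 7, 8, 9, 12, 14, 16, 18, 21, 24, 28, 36, 42, 48, 49, 56, 63, 72, 84, 98, 112, 126, 144, 147, 168, 196, 252, 294, 336, 392, 441, 504, 588, 784, 882, 1008, 1176, 1764, 2352, 3528, 7056.
Check each in increasing order: 3942^1 ≡ 3942;  3942^2 ≡ 6907;  3942^3 ≡ 1488;  3942^4 ≡ 1329;  3942^6 ≡ 5303;  3942^7 ≡ 1592;  3942^8 ≡ 1991;  3942^9 ≡ 1138;  3942^12 ≡ 6721;  3942^14 ≡ 1001;  3942^16 ≡ 5104;  3942^18 ≡ 3613;  3942^21 ≡ 5767;  3942^24 ≡ 7041;  3942^28 ≡ 6964;  3942^36 ≡ 5376;  3942^42 ≡ 5705;  3942^48 ≡ 256;  3942^49 ≡ 1.
Smallest exponent giving 1 is 49.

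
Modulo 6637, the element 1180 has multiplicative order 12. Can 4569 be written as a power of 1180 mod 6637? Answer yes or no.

no

⟨1180⟩ has order 12; its elements mod 6637 are {1, 1180, 1370, 1371, 1648, 2828, 3809, 4989, 5266, 5267, 5457, 6636}.
4569 is not in this set.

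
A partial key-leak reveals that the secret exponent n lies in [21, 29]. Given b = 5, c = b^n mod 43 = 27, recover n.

27

Compute 5^21 mod 43 = 42, then multiply by 5 repeatedly:
  5^21=42  5^22=38  5^23=18  5^24=4  5^25=20
  5^26=14  5^27=27
Found 27 at exponent 27.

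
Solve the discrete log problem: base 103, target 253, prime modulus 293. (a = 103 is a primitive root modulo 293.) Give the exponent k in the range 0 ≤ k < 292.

246

Baby-step giant-step with m = ceil(sqrt(292)) = 18.
Baby table (103^j mod 293 for j=0..17):
  0:1  1:103  2:61  3:130  4:205  5:19  6:199  7:280
  8:126  9:86  10:68  11:265  12:46  13:50  14:169  15:120
  16:54  17:288
Giant step factor: 103^(-18) ≡ 260 (mod 293).
Scan 253·260^i mod 293 for i = 0, 1, …:
  i=0: 253   i=1: 148   i=2: 97   i=3: 22
  i=4: 153   i=5: 225   i=6: 193   i=7: 77
  i=8: 96   i=9: 55   i=10: 236   i=11: 123
  i=12: 43   i=13: 46
Match at i=13, j=12: k = 13·18 + 12 = 246.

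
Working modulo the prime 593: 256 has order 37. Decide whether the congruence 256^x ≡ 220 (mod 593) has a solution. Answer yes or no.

yes

220 ∈ ⟨256⟩ iff 220^37 ≡ 1 (mod 593), since |⟨256⟩| = 37.
220^37 mod 593 = 1.
Since 1 = 1, 220 lies in the subgroup.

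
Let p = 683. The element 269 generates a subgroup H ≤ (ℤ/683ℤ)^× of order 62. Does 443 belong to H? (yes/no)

yes

443 ∈ ⟨269⟩ iff 443^62 ≡ 1 (mod 683), since |⟨269⟩| = 62.
443^62 mod 683 = 1.
Since 1 = 1, 443 lies in the subgroup.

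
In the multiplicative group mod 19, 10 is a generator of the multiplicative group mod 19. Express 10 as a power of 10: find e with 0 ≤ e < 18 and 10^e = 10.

1

Successive powers of 10 modulo 19:
  10^0=1  10^1=10
So 10^1 ≡ 10 (mod 19), giving e = 1.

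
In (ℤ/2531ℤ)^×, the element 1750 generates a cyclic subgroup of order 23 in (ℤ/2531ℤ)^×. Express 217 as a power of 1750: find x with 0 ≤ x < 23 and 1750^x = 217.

3

Successive powers of 1750 modulo 2531:
  1750^0=1  1750^1=1750  1750^2=2521  1750^3=217
So 1750^3 ≡ 217 (mod 2531), giving x = 3.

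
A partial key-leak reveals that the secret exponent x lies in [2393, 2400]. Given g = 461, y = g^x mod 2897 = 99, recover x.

2394

Compute 461^2393 mod 2897 = 2030, then multiply by 461 repeatedly:
  461^2393=2030  461^2394=99
Found 99 at exponent 2394.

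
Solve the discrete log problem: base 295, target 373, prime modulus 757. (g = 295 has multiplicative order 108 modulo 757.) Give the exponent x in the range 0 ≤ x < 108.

Baby-step giant-step with m = ceil(sqrt(108)) = 11.
Baby table (295^j mod 757 for j=0..10):
  0:1  1:295  2:727  3:234  4:143  5:550  6:252  7:154
  8:10  9:679  10:457
Giant step factor: 295^(-11) ≡ 384 (mod 757).
Scan 373·384^i mod 757 for i = 0, 1, …:
  i=0: 373   i=1: 159   i=2: 496   i=3: 457
Match at i=3, j=10: x = 3·11 + 10 = 43.

43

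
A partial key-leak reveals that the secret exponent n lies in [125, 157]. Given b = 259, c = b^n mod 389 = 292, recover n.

126

Compute 259^125 mod 389 = 291, then multiply by 259 repeatedly:
  259^125=291  259^126=292
Found 292 at exponent 126.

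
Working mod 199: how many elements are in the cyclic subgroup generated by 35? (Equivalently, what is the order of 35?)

The order of 35 must divide p − 1 = 198 = 2 · 3^2 · 11.
Divisors: 1, 2, 3, 6, 9, 11, 18, 22, 33, 66, 99, 198.
Check each in increasing order: 35^1 ≡ 35;  35^2 ≡ 31;  35^3 ≡ 90;  35^6 ≡ 140;  35^9 ≡ 63;  35^11 ≡ 162;  35^18 ≡ 188;  35^22 ≡ 175;  35^33 ≡ 92;  35^66 ≡ 106;  35^99 ≡ 1.
Smallest exponent giving 1 is 99.

99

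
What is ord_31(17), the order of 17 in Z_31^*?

The order of 17 must divide p − 1 = 30 = 2 · 3 · 5.
Divisors: 1, 2, 3, 5, 6, 10, 15, 30.
Check each in increasing order: 17^1 ≡ 17;  17^2 ≡ 10;  17^3 ≡ 15;  17^5 ≡ 26;  17^6 ≡ 8;  17^10 ≡ 25;  17^15 ≡ 30;  17^30 ≡ 1.
Smallest exponent giving 1 is 30.

30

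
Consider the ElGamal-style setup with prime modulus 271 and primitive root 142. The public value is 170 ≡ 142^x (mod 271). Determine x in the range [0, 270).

Baby-step giant-step with m = ceil(sqrt(270)) = 17.
Baby table (142^j mod 271 for j=0..16):
  0:1  1:142  2:110  3:173  4:176  5:60  6:119  7:96
  8:82  9:262  10:77  11:94  12:69  13:42  14:2  15:13
  16:220
Giant step factor: 142^(-17) ≡ 159 (mod 271).
Scan 170·159^i mod 271 for i = 0, 1, …:
  i=0: 170   i=1: 201   i=2: 252   i=3: 231
  i=4: 144   i=5: 132   i=6: 121   i=7: 269
  i=8: 224   i=9: 115     …   i=14: 169
  i=15: 42
Match at i=15, j=13: x = 15·17 + 13 = 268.

268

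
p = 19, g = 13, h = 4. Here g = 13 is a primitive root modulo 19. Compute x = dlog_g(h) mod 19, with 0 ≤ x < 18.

4

Successive powers of 13 modulo 19:
  13^0=1  13^1=13  13^2=17  13^3=12  13^4=4
So 13^4 ≡ 4 (mod 19), giving x = 4.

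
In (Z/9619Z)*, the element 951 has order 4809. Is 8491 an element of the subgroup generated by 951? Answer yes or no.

no

8491 ∈ ⟨951⟩ iff 8491^4809 ≡ 1 (mod 9619), since |⟨951⟩| = 4809.
8491^4809 mod 9619 = 9618.
Since 9618 ≠ 1, 8491 does not lie in the subgroup.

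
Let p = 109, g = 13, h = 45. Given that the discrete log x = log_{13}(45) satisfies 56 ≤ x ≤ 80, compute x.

Compute 13^56 mod 109 = 49, then multiply by 13 repeatedly:
  13^56=49  13^57=92  13^58=106  13^59=70  13^60=38
  13^61=58  13^62=100  13^63=101  13^64=5  13^65=65
  13^66=82  13^67=85  13^68=15  13^69=86  13^70=28
  13^71=37  13^72=45
Found 45 at exponent 72.

72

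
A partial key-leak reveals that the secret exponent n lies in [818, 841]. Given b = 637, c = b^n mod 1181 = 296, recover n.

Compute 637^818 mod 1181 = 194, then multiply by 637 repeatedly:
  637^818=194  637^819=754  637^820=812  637^821=1147  637^822=781
  637^823=296
Found 296 at exponent 823.

823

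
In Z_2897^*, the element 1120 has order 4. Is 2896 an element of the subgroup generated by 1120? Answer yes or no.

⟨1120⟩ has order 4; its elements mod 2897 are {1, 1120, 1777, 2896}.
2896 is in this set.

yes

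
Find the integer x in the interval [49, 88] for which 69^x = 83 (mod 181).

Compute 69^49 mod 181 = 83, then multiply by 69 repeatedly:
  69^49=83
Found 83 at exponent 49.

49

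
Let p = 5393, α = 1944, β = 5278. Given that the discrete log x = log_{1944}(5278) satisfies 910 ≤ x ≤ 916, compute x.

Compute 1944^910 mod 5393 = 5278, then multiply by 1944 repeatedly:
  1944^910=5278
Found 5278 at exponent 910.

910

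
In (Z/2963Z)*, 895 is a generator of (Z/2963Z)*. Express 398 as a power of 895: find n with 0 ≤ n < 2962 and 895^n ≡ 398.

Baby-step giant-step with m = ceil(sqrt(2962)) = 55.
Baby table (895^j mod 2963 for j=0..54):
  0:1  1:895  2:1015  3:1747  4:2064  5:1331  6:119  7:2800
  8:2265  9:483  10:2650  11:1350  12:2309  13:1344  14:2865  15:1180
  16:1272  17:648  18:2175  19:2897  20:190  21:1159  22:255  23:74
  24:1044  25:1035  26:1869  27:1623  28:715  29:2880  30:2753  31:1682
  32:186  33:542  34:2121  35:1975  36:1677  37:1637  38:1393  39:2275
  40:544  41:948  42:1042  43:2208  44:2802  45:1092  46:2513  47:218
  48:2515  49:2008  50:1582  51:2539  52:2747  53:2238  54:22
Giant step factor: 895^(-55) ≡ 1731 (mod 2963).
Scan 398·1731^i mod 2963 for i = 0, 1, …:
  i=0: 398   i=1: 1522   i=2: 475   i=3: 1474
  i=4: 351   i=5: 166   i=6: 2898   i=7: 79
  i=8: 451   i=9: 1412     …   i=14: 2599
  i=15: 1035
Match at i=15, j=25: n = 15·55 + 25 = 850.

850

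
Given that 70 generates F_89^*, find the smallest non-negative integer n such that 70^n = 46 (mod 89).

Baby-step giant-step with m = ceil(sqrt(88)) = 10.
Baby table (70^j mod 89 for j=0..9):
  0:1  1:70  2:5  3:83  4:25  5:59  6:36  7:28
  8:2  9:51
Giant step factor: 70^(-10) ≡ 9 (mod 89).
Scan 46·9^i mod 89 for i = 0, 1, …:
  i=0: 46   i=1: 58   i=2: 77   i=3: 70
Match at i=3, j=1: n = 3·10 + 1 = 31.

31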